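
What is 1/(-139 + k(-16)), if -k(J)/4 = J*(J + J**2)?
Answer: 1/15221 ≈ 6.5699e-5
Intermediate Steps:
k(J) = -4*J*(J + J**2)
1/(-139 + k(-16)) = 1/(-139 + 4*(-16)**2*(-1 - 1*(-16))) = 1/(-139 + 4*256*(-1 + 16)) = 1/(-139 + 4*256*15) = 1/(-139 + 15360) = 1/15221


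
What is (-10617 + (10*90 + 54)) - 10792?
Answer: -20455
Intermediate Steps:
(-10617 + (10*90 + 54)) - 10792 = (-10617 + (900 + 54)) - 10792 = (-10617 + 954) - 10792 = -9663 - 10792 = -20455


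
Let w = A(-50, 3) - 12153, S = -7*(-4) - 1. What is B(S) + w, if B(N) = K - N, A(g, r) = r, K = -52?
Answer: -12229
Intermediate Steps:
S = 27 (S = 28 - 1 = 27)
B(N) = -52 - N
w = -12150 (w = 3 - 12153 = -12150)
B(S) + w = (-52 - 1*27) - 12150 = (-52 - 27) - 12150 = -79 - 12150 = -12229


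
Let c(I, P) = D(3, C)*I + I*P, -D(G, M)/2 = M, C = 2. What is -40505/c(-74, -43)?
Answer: -40505/3478 ≈ -11.646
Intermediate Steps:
D(G, M) = -2*M
c(I, P) = -4*I + I*P (c(I, P) = (-2*2)*I + I*P = -4*I + I*P)
-40505/c(-74, -43) = -40505*(-1/(74*(-4 - 43))) = -40505/((-74*(-47))) = -40505/3478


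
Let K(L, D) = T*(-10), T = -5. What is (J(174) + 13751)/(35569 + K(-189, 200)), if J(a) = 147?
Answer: 13898/35619 ≈ 0.39018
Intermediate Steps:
K(L, D) = 50 (K(L, D) = -5*(-10) = 50)
(J(174) + 13751)/(35569 + K(-189, 200)) = (147 + 13751)/(35569 + 50) = 13898/35619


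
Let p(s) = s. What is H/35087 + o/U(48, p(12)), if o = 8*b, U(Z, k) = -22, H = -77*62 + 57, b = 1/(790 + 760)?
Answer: -40282599/299116675 ≈ -0.13467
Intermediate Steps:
b = 1/1550 ≈ 0.00064516
H = -4717 (H = -4774 + 57 = -4717)
o = 4/775 (o = 8*(1/1550) = 4/775 ≈ 0.0051613)
H/35087 + o/U(48, p(12)) = -4717/35087 + (4/775)/(-22) = -4717*1/35087 + (4/775)*(-1/22) = -4717/35087 - 2/8525 = -40282599/299116675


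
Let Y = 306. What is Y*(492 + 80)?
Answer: 175032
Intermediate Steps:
Y*(492 + 80) = 306*(492 + 80) = 306*572 = 175032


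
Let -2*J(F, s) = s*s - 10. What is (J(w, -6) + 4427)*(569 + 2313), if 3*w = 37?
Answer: 12721148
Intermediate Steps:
w = 37/3 (w = (1/3)*37 = 37/3 ≈ 12.333)
J(F, s) = 5 - s**2/2 (J(F, s) = -(s*s - 10)/2 = -(s**2 - 10)/2 = -(-10 + s**2)/2 = 5 - s**2/2)
(J(w, -6) + 4427)*(569 + 2313) = ((5 - 1/2*(-6)**2) + 4427)*(569 + 2313) = ((5 - 1/2*36) + 4427)*2882 = ((5 - 18) + 4427)*2882 = (-13 + 4427)*2882 = 4414*2882 = 12721148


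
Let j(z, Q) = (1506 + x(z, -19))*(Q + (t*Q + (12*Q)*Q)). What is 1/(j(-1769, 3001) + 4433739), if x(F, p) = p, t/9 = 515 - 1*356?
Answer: 1/167097796967 ≈ 5.9845e-12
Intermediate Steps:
t = 1431 (t = 9*(515 - 1*356) = 9*(515 - 356) = 9*159 = 1431)
j(z, Q) = 17844*Q² + 2129384*Q (j(z, Q) = (1506 - 19)*(Q + (1431*Q + (12*Q)*Q)) = 1487*(Q + (1431*Q + 12*Q²)) = 1487*(Q + (12*Q² + 1431*Q)) = 1487*(12*Q² + 1432*Q) = 17844*Q² + 2129384*Q)
1/(j(-1769, 3001) + 4433739) = 1/(5948*3001*(358 + 3*3001) + 4433739) = 1/(5948*3001*(358 + 9003) + 4433739) = 1/(5948*3001*9361 + 4433739) = 1/(167093363228 + 4433739) = 1/167097796967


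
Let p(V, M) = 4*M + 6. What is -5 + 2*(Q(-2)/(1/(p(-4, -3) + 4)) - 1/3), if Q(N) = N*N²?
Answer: 79/3 ≈ 26.333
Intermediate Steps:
Q(N) = N³
p(V, M) = 6 + 4*M
-5 + 2*(Q(-2)/(1/(p(-4, -3) + 4)) - 1/3) = -5 + 2*((-2)³/(1/((6 + 4*(-3)) + 4)) - 1/3) = -5 + 2*(-8/(1/((6 - 12) + 4)) - 1*⅓) = -5 + 2*(-8/(1/(-6 + 4)) - ⅓) = -5 + 2*(-8/(1/(-2)) - ⅓) = -5 + 2*(-8/(-½) - ⅓) = -5 + 2*(-8*(-2) - ⅓) = -5 + 2*(16 - ⅓) = -5 + 2*(47/3) = -5 + 94/3 = 79/3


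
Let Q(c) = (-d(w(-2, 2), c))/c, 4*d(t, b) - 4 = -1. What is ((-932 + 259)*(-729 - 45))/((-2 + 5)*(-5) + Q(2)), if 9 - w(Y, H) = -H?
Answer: -1389072/41 ≈ -33880.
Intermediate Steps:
w(Y, H) = 9 + H (w(Y, H) = 9 - (-1)*H = 9 + H)
d(t, b) = 3/4 (d(t, b) = 1 + (1/4)*(-1) = 1 - 1/4 = 3/4)
Q(c) = -3/(4*c) (Q(c) = (-1*3/4)/c = -3/(4*c))
((-932 + 259)*(-729 - 45))/((-2 + 5)*(-5) + Q(2)) = ((-932 + 259)*(-729 - 45))/((-2 + 5)*(-5) - 3/4/2) = (-673*(-774))/(3*(-5) - 3/4*1/2) = 520902/(-15 - 3/8) = 520902/(-123/8) = -8/123*520902 = -1389072/41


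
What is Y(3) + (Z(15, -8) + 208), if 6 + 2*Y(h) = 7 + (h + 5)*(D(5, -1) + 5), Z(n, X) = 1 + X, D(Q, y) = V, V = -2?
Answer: 427/2 ≈ 213.50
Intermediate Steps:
D(Q, y) = -2
Y(h) = 8 + 3*h/2 (Y(h) = -3 + (7 + (h + 5)*(-2 + 5))/2 = -3 + (7 + (5 + h)*3)/2 = -3 + (7 + (15 + 3*h))/2 = -3 + (22 + 3*h)/2 = -3 + (11 + 3*h/2) = 8 + 3*h/2)
Y(3) + (Z(15, -8) + 208) = (8 + (3/2)*3) + ((1 - 8) + 208) = (8 + 9/2) + (-7 + 208) = 25/2 + 201 = 427/2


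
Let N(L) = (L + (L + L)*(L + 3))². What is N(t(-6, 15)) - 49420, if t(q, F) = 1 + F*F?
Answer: 10760693336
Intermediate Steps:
t(q, F) = 1 + F²
N(L) = (L + 2*L*(3 + L))² (N(L) = (L + (2*L)*(3 + L))² = (L + 2*L*(3 + L))²)
N(t(-6, 15)) - 49420 = (1 + 15²)²*(7 + 2*(1 + 15²))² - 49420 = (1 + 225)²*(7 + 2*(1 + 225))² - 49420 = 226²*(7 + 2*226)² - 49420 = 51076*(7 + 452)² - 49420 = 51076*459² - 49420 = 51076*210681 - 49420 = 10760742756 - 49420 = 10760693336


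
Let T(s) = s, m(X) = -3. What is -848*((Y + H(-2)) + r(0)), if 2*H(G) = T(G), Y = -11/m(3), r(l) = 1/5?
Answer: -36464/15 ≈ -2430.9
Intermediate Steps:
r(l) = ⅕
Y = 11/3 (Y = -11/(-3) = -11*(-⅓) = 11/3 ≈ 3.6667)
H(G) = G/2
-848*((Y + H(-2)) + r(0)) = -848*((11/3 + (½)*(-2)) + ⅕) = -848*((11/3 - 1) + ⅕) = -848*(8/3 + ⅕) = -848*43/15 = -36464/15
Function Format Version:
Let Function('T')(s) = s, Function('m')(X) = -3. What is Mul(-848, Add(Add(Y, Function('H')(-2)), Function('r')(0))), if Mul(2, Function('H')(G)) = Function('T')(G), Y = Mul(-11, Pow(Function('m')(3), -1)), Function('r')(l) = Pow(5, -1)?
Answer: Rational(-36464, 15) ≈ -2430.9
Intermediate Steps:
Function('r')(l) = Rational(1, 5)
Y = Rational(11, 3) (Y = Mul(-11, Pow(-3, -1)) = Mul(-11, Rational(-1, 3)) = Rational(11, 3) ≈ 3.6667)
Function('H')(G) = Mul(Rational(1, 2), G)
Mul(-848, Add(Add(Y, Function('H')(-2)), Function('r')(0))) = Mul(-848, Add(Add(Rational(11, 3), Mul(Rational(1, 2), -2)), Rational(1, 5))) = Mul(-848, Add(Add(Rational(11, 3), -1), Rational(1, 5))) = Mul(-848, Add(Rational(8, 3), Rational(1, 5))) = Mul(-848, Rational(43, 15)) = Rational(-36464, 15)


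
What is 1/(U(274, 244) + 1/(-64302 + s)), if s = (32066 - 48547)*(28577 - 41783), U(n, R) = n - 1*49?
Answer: 217583784/48956351401 ≈ 0.0044444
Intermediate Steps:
U(n, R) = -49 + n (U(n, R) = n - 49 = -49 + n)
s = 217648086 (s = -16481*(-13206) = 217648086)
1/(U(274, 244) + 1/(-64302 + s)) = 1/((-49 + 274) + 1/(-64302 + 217648086)) = 1/(225 + 1/217583784) = 1/(48956351401/217583784) = 217583784/48956351401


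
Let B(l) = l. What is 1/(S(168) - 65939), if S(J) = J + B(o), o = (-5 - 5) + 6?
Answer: -1/65775 ≈ -1.5203e-5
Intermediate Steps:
o = -4 (o = -10 + 6 = -4)
S(J) = -4 + J (S(J) = J - 4 = -4 + J)
1/(S(168) - 65939) = 1/((-4 + 168) - 65939) = 1/(164 - 65939) = 1/(-65775) = -1/65775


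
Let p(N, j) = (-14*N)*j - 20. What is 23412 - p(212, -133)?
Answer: -371312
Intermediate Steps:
p(N, j) = -20 - 14*N*j (p(N, j) = -14*N*j - 20 = -20 - 14*N*j)
23412 - p(212, -133) = 23412 - (-20 - 14*212*(-133)) = 23412 - (-20 + 394744) = 23412 - 1*394724 = 23412 - 394724 = -371312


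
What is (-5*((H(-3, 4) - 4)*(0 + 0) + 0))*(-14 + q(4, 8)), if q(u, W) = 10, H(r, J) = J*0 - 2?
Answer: 0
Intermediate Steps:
H(r, J) = -2 (H(r, J) = 0 - 2 = -2)
(-5*((H(-3, 4) - 4)*(0 + 0) + 0))*(-14 + q(4, 8)) = (-5*((-2 - 4)*(0 + 0) + 0))*(-14 + 10) = -5*(-6*0 + 0)*(-4) = -5*(0 + 0)*(-4) = -5*0*(-4) = 0*(-4) = 0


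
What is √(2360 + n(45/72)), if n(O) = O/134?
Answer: 5*√6780199/268 ≈ 48.580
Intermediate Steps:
n(O) = O/134 (n(O) = O*(1/134) = O/134)
√(2360 + n(45/72)) = √(2360 + (45/72)/134) = √(2360 + (45*(1/72))/134) = √(2360 + (1/134)*(5/8)) = √(2360 + 5/1072) = √(2529925/1072) = 5*√6780199/268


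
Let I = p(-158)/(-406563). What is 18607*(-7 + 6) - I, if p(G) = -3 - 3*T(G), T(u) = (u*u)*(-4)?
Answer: -2521539392/135521 ≈ -18606.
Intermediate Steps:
T(u) = -4*u² (T(u) = u²*(-4) = -4*u²)
p(G) = -3 + 12*G² (p(G) = -3 - (-12)*G² = -3 + 12*G²)
I = -99855/135521 (I = (-3 + 12*(-158)²)/(-406563) = (-3 + 12*24964)*(-1/406563) = (-3 + 299568)*(-1/406563) = 299565*(-1/406563) = -99855/135521 ≈ -0.73682)
18607*(-7 + 6) - I = 18607*(-7 + 6) - 1*(-99855/135521) = 18607*(-1) + 99855/135521 = -18607 + 99855/135521 = -2521539392/135521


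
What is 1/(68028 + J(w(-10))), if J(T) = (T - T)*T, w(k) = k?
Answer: 1/68028 ≈ 1.4700e-5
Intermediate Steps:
J(T) = 0 (J(T) = 0*T = 0)
1/(68028 + J(w(-10))) = 1/(68028 + 0) = 1/68028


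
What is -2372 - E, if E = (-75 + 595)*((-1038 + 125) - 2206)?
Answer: 1619508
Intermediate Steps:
E = -1621880 (E = 520*(-913 - 2206) = 520*(-3119) = -1621880)
-2372 - E = -2372 - 1*(-1621880) = -2372 + 1621880 = 1619508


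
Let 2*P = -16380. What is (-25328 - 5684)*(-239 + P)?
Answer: 261400148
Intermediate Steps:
P = -8190 (P = (½)*(-16380) = -8190)
(-25328 - 5684)*(-239 + P) = (-25328 - 5684)*(-239 - 8190) = -31012*(-8429) = 261400148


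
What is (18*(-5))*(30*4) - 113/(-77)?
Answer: -831487/77 ≈ -10799.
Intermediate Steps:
(18*(-5))*(30*4) - 113/(-77) = -90*120 - 113*(-1/77) = -10800 + 113/77 = -831487/77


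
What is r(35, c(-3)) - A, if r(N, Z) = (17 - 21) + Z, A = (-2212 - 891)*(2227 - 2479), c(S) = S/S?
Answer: -781959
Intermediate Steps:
c(S) = 1
A = 781956 (A = -3103*(-252) = 781956)
r(N, Z) = -4 + Z
r(35, c(-3)) - A = (-4 + 1) - 1*781956 = -3 - 781956 = -781959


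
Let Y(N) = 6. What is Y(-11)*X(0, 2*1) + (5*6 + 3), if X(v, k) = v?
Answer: 33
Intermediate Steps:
Y(-11)*X(0, 2*1) + (5*6 + 3) = 6*0 + (5*6 + 3) = 0 + (30 + 3) = 0 + 33 = 33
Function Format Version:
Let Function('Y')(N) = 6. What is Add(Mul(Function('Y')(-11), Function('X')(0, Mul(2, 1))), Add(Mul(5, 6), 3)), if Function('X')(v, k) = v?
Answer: 33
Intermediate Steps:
Add(Mul(Function('Y')(-11), Function('X')(0, Mul(2, 1))), Add(Mul(5, 6), 3)) = Add(Mul(6, 0), Add(Mul(5, 6), 3)) = Add(0, Add(30, 3)) = Add(0, 33) = 33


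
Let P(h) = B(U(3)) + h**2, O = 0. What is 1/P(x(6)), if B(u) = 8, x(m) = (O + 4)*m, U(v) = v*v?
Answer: 1/584 ≈ 0.0017123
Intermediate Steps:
U(v) = v**2
x(m) = 4*m (x(m) = (0 + 4)*m = 4*m)
P(h) = 8 + h**2
1/P(x(6)) = 1/(8 + (4*6)**2) = 1/(8 + 24**2) = 1/(8 + 576) = 1/584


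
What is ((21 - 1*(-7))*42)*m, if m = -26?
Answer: -30576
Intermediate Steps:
((21 - 1*(-7))*42)*m = ((21 - 1*(-7))*42)*(-26) = ((21 + 7)*42)*(-26) = (28*42)*(-26) = 1176*(-26) = -30576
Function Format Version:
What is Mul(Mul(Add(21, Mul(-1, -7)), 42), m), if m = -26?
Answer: -30576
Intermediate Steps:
Mul(Mul(Add(21, Mul(-1, -7)), 42), m) = Mul(Mul(Add(21, Mul(-1, -7)), 42), -26) = Mul(Mul(Add(21, 7), 42), -26) = Mul(Mul(28, 42), -26) = Mul(1176, -26) = -30576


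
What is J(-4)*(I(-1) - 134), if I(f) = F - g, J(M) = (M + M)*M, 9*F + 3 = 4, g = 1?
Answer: -38848/9 ≈ -4316.4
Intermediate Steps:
F = ⅑ (F = -⅓ + (⅑)*4 = -⅓ + 4/9 = ⅑ ≈ 0.11111)
J(M) = 2*M² (J(M) = (2*M)*M = 2*M²)
I(f) = -8/9 (I(f) = ⅑ - 1*1 = ⅑ - 1 = -8/9)
J(-4)*(I(-1) - 134) = (2*(-4)²)*(-8/9 - 134) = (2*16)*(-1214/9) = 32*(-1214/9) = -38848/9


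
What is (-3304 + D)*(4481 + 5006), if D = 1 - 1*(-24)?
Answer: -31107873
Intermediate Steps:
D = 25 (D = 1 + 24 = 25)
(-3304 + D)*(4481 + 5006) = (-3304 + 25)*(4481 + 5006) = -3279*9487 = -31107873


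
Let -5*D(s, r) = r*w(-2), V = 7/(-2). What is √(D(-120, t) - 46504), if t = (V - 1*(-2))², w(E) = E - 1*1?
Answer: I*√4650265/10 ≈ 215.64*I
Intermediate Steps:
w(E) = -1 + E (w(E) = E - 1 = -1 + E)
V = -7/2 (V = 7*(-½) = -7/2 ≈ -3.5000)
t = 9/4 (t = (-7/2 - 1*(-2))² = (-7/2 + 2)² = (-3/2)² = 9/4 ≈ 2.2500)
D(s, r) = 3*r/5 (D(s, r) = -r*(-1 - 2)/5 = -r*(-3)/5 = -(-3)*r/5 = 3*r/5)
√(D(-120, t) - 46504) = √((⅗)*(9/4) - 46504) = √(27/20 - 46504) = √(-930053/20) = I*√4650265/10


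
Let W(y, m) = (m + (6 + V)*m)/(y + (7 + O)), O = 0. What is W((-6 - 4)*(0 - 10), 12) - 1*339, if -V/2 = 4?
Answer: -36285/107 ≈ -339.11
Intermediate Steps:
V = -8 (V = -2*4 = -8)
W(y, m) = -m/(7 + y) (W(y, m) = (m + (6 - 8)*m)/(y + (7 + 0)) = (m - 2*m)/(y + 7) = (-m)/(7 + y) = -m/(7 + y))
W((-6 - 4)*(0 - 10), 12) - 1*339 = -1*12/(7 + (-6 - 4)*(0 - 10)) - 1*339 = -1*12/(7 - 10*(-10)) - 339 = -1*12/(7 + 100) - 339 = -1*12/107 - 339 = -1*12*1/107 - 339 = -12/107 - 339 = -36285/107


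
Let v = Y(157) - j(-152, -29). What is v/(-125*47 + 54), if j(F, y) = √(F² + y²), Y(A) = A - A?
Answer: √23945/5821 ≈ 0.026583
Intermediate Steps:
Y(A) = 0
v = -√23945 (v = 0 - √((-152)² + (-29)²) = 0 - √(23104 + 841) = 0 - √23945 = -√23945 ≈ -154.74)
v/(-125*47 + 54) = (-√23945)/(-125*47 + 54) = (-√23945)/(-5875 + 54) = -√23945/(-5821) = -√23945*(-1/5821) = √23945/5821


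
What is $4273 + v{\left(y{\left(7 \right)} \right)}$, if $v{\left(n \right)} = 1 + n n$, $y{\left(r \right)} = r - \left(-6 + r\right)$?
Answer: $4310$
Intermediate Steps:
$y{\left(r \right)} = 6$
$v{\left(n \right)} = 1 + n^{2}$
$4273 + v{\left(y{\left(7 \right)} \right)} = 4273 + \left(1 + 6^{2}\right) = 4273 + \left(1 + 36\right) = 4273 + 37 = 4310$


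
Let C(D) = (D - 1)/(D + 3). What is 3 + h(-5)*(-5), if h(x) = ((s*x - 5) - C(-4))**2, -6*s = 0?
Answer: -497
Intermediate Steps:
s = 0 (s = -1/6*0 = 0)
C(D) = (-1 + D)/(3 + D)
h(x) = 100 (h(x) = ((0*x - 5) - (-1 - 4)/(3 - 4))**2 = ((0 - 5) - (-5)/(-1))**2 = (-5 - (-1)*(-5))**2 = (-5 - 1*5)**2 = (-5 - 5)**2 = (-10)**2 = 100)
3 + h(-5)*(-5) = 3 + 100*(-5) = 3 - 500 = -497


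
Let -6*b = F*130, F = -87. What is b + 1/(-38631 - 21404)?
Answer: 113165974/60035 ≈ 1885.0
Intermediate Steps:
b = 1885 (b = -(-29)*130/2 = -1/6*(-11310) = 1885)
b + 1/(-38631 - 21404) = 1885 + 1/(-38631 - 21404) = 1885 + 1/(-60035) = 1885 - 1/60035 = 113165974/60035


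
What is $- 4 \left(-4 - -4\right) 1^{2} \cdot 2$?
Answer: $0$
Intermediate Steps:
$- 4 \left(-4 - -4\right) 1^{2} \cdot 2 = - 4 \left(-4 + 4\right) 1 \cdot 2 = \left(-4\right) 0 \cdot 1 \cdot 2 = 0 \cdot 1 \cdot 2 = 0 \cdot 2 = 0$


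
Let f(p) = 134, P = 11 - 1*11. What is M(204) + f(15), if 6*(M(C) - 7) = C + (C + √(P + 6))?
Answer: 209 + √6/6 ≈ 209.41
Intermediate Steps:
P = 0 (P = 11 - 11 = 0)
M(C) = 7 + C/3 + √6/6 (M(C) = 7 + (C + (C + √(0 + 6)))/6 = 7 + (C + (C + √6))/6 = 7 + (√6 + 2*C)/6 = 7 + (C/3 + √6/6) = 7 + C/3 + √6/6)
M(204) + f(15) = (7 + (⅓)*204 + √6/6) + 134 = (7 + 68 + √6/6) + 134 = (75 + √6/6) + 134 = 209 + √6/6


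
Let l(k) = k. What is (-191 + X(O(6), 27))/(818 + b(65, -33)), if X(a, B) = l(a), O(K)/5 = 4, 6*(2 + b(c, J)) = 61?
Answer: -1026/4957 ≈ -0.20698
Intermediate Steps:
b(c, J) = 49/6 (b(c, J) = -2 + (⅙)*61 = -2 + 61/6 = 49/6)
O(K) = 20 (O(K) = 5*4 = 20)
X(a, B) = a
(-191 + X(O(6), 27))/(818 + b(65, -33)) = (-191 + 20)/(818 + 49/6) = -171/4957/6 = -171*6/4957 = -1026/4957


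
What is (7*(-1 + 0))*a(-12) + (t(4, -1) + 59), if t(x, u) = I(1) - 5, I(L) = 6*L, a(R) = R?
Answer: 144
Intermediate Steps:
t(x, u) = 1 (t(x, u) = 6*1 - 5 = 6 - 5 = 1)
(7*(-1 + 0))*a(-12) + (t(4, -1) + 59) = (7*(-1 + 0))*(-12) + (1 + 59) = (7*(-1))*(-12) + 60 = -7*(-12) + 60 = 84 + 60 = 144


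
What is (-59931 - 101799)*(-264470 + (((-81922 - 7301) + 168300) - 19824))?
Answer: 33189745410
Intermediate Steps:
(-59931 - 101799)*(-264470 + (((-81922 - 7301) + 168300) - 19824)) = -161730*(-264470 + ((-89223 + 168300) - 19824)) = -161730*(-264470 + (79077 - 19824)) = -161730*(-264470 + 59253) = -161730*(-205217) = 33189745410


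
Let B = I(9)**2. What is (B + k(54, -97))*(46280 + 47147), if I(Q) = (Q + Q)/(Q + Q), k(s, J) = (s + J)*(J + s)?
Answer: 172839950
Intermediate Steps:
k(s, J) = (J + s)**2 (k(s, J) = (J + s)*(J + s) = (J + s)**2)
I(Q) = 1 (I(Q) = (2*Q)/((2*Q)) = (2*Q)*(1/(2*Q)) = 1)
B = 1 (B = 1**2 = 1)
(B + k(54, -97))*(46280 + 47147) = (1 + (-97 + 54)**2)*(46280 + 47147) = (1 + (-43)**2)*93427 = (1 + 1849)*93427 = 1850*93427 = 172839950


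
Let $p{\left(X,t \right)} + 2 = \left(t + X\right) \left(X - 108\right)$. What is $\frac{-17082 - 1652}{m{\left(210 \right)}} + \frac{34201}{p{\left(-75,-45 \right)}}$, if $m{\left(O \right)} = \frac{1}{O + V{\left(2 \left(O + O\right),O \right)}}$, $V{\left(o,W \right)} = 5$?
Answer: $- \frac{88442617779}{21958} \approx -4.0278 \cdot 10^{6}$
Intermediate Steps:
$p{\left(X,t \right)} = -2 + \left(-108 + X\right) \left(X + t\right)$ ($p{\left(X,t \right)} = -2 + \left(t + X\right) \left(X - 108\right) = -2 + \left(X + t\right) \left(-108 + X\right) = -2 + \left(-108 + X\right) \left(X + t\right)$)
$m{\left(O \right)} = \frac{1}{5 + O}$ ($m{\left(O \right)} = \frac{1}{O + 5} = \frac{1}{5 + O}$)
$\frac{-17082 - 1652}{m{\left(210 \right)}} + \frac{34201}{p{\left(-75,-45 \right)}} = \frac{-17082 - 1652}{\frac{1}{5 + 210}} + \frac{34201}{-2 + \left(-75\right)^{2} - -8100 - -4860 - -3375} = - \frac{18734}{\frac{1}{215}} + \frac{34201}{-2 + 5625 + 8100 + 4860 + 3375} = - 18734 \frac{1}{\frac{1}{215}} + \frac{34201}{21958} = \left(-18734\right) 215 + 34201 \cdot \frac{1}{21958} = -4027810 + \frac{34201}{21958} = - \frac{88442617779}{21958}$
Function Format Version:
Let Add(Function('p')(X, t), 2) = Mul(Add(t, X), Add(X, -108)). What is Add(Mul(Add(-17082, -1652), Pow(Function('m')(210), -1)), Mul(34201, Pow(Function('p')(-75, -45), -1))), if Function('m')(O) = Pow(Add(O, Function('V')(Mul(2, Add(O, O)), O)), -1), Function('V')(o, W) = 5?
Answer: Rational(-88442617779, 21958) ≈ -4.0278e+6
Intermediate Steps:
Function('p')(X, t) = Add(-2, Mul(Add(-108, X), Add(X, t))) (Function('p')(X, t) = Add(-2, Mul(Add(t, X), Add(X, -108))) = Add(-2, Mul(Add(X, t), Add(-108, X))) = Add(-2, Mul(Add(-108, X), Add(X, t))))
Function('m')(O) = Pow(Add(5, O), -1) (Function('m')(O) = Pow(Add(O, 5), -1) = Pow(Add(5, O), -1))
Add(Mul(Add(-17082, -1652), Pow(Function('m')(210), -1)), Mul(34201, Pow(Function('p')(-75, -45), -1))) = Add(Mul(Add(-17082, -1652), Pow(Pow(Add(5, 210), -1), -1)), Mul(34201, Pow(Add(-2, Pow(-75, 2), Mul(-108, -75), Mul(-108, -45), Mul(-75, -45)), -1))) = Add(Mul(-18734, Pow(Pow(215, -1), -1)), Mul(34201, Pow(Add(-2, 5625, 8100, 4860, 3375), -1))) = Add(Mul(-18734, Pow(Rational(1, 215), -1)), Mul(34201, Pow(21958, -1))) = Add(Mul(-18734, 215), Mul(34201, Rational(1, 21958))) = Add(-4027810, Rational(34201, 21958)) = Rational(-88442617779, 21958)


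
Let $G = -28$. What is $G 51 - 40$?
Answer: $-1468$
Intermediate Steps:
$G 51 - 40 = \left(-28\right) 51 - 40 = -1428 - 40 = -1468$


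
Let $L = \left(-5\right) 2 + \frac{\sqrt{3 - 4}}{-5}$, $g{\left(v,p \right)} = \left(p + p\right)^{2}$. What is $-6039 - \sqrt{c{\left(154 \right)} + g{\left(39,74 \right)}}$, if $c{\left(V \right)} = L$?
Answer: $-6039 - \frac{\sqrt{547350 - 5 i}}{5} \approx -6187.0 + 0.00067583 i$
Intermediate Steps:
$g{\left(v,p \right)} = 4 p^{2}$ ($g{\left(v,p \right)} = \left(2 p\right)^{2} = 4 p^{2}$)
$L = -10 - \frac{i}{5}$ ($L = -10 + \sqrt{-1} \left(- \frac{1}{5}\right) = -10 + i \left(- \frac{1}{5}\right) = -10 - \frac{i}{5} \approx -10.0 - 0.2 i$)
$c{\left(V \right)} = -10 - \frac{i}{5}$
$-6039 - \sqrt{c{\left(154 \right)} + g{\left(39,74 \right)}} = -6039 - \sqrt{\left(-10 - \frac{i}{5}\right) + 4 \cdot 74^{2}} = -6039 - \sqrt{\left(-10 - \frac{i}{5}\right) + 4 \cdot 5476} = -6039 - \sqrt{\left(-10 - \frac{i}{5}\right) + 21904} = -6039 - \sqrt{21894 - \frac{i}{5}}$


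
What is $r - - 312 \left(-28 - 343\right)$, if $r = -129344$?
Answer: $-245096$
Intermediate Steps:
$r - - 312 \left(-28 - 343\right) = -129344 - - 312 \left(-28 - 343\right) = -129344 - \left(-312\right) \left(-371\right) = -129344 - 115752 = -245096$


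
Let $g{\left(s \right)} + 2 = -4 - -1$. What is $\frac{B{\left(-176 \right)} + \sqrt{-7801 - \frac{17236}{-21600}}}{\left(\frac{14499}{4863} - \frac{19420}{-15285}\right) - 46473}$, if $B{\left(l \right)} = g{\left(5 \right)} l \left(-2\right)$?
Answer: $\frac{272546835}{7195971698} - \frac{1651799 i \sqrt{252726546}}{13816265660160} \approx 0.037875 - 0.0019006 i$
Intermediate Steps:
$g{\left(s \right)} = -5$ ($g{\left(s \right)} = -2 - 3 = -5$)
$B{\left(l \right)} = 10 l$ ($B{\left(l \right)} = - 5 l \left(-2\right) = 10 l$)
$\frac{B{\left(-176 \right)} + \sqrt{-7801 - \frac{17236}{-21600}}}{\left(\frac{14499}{4863} - \frac{19420}{-15285}\right) - 46473} = \frac{10 \left(-176\right) + \sqrt{-7801 - \frac{17236}{-21600}}}{\left(\frac{14499}{4863} - \frac{19420}{-15285}\right) - 46473} = \frac{-1760 + \sqrt{-7801 - - \frac{4309}{5400}}}{\left(14499 \cdot \frac{1}{4863} - - \frac{3884}{3057}\right) - 46473} = \frac{-1760 + \sqrt{-7801 + \frac{4309}{5400}}}{\left(\frac{4833}{1621} + \frac{3884}{3057}\right) - 46473} = \frac{-1760 + \sqrt{- \frac{42121091}{5400}}}{\frac{21070445}{4955397} - 46473} = \frac{-1760 + \frac{i \sqrt{252726546}}{180}}{- \frac{230271094336}{4955397}} = \left(-1760 + \frac{i \sqrt{252726546}}{180}\right) \left(- \frac{4955397}{230271094336}\right) = \frac{272546835}{7195971698} - \frac{1651799 i \sqrt{252726546}}{13816265660160}$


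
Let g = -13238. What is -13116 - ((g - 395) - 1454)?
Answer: 1971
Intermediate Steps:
-13116 - ((g - 395) - 1454) = -13116 - ((-13238 - 395) - 1454) = -13116 - (-13633 - 1454) = -13116 - 1*(-15087) = -13116 + 15087 = 1971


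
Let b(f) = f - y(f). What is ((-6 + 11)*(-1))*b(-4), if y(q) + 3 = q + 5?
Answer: 10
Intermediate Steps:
y(q) = 2 + q (y(q) = -3 + (q + 5) = -3 + (5 + q) = 2 + q)
b(f) = -2 (b(f) = f - (2 + f) = f + (-2 - f) = -2)
((-6 + 11)*(-1))*b(-4) = ((-6 + 11)*(-1))*(-2) = (5*(-1))*(-2) = -5*(-2) = 10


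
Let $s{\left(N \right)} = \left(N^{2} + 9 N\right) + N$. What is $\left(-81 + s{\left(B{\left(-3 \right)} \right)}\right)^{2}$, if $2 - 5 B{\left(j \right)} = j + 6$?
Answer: $\frac{4301476}{625} \approx 6882.4$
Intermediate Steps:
$B{\left(j \right)} = - \frac{4}{5} - \frac{j}{5}$ ($B{\left(j \right)} = \frac{2}{5} - \frac{j + 6}{5} = \frac{2}{5} - \frac{6 + j}{5} = \frac{2}{5} - \left(\frac{6}{5} + \frac{j}{5}\right) = - \frac{4}{5} - \frac{j}{5}$)
$s{\left(N \right)} = N^{2} + 10 N$
$\left(-81 + s{\left(B{\left(-3 \right)} \right)}\right)^{2} = \left(-81 + \left(- \frac{4}{5} - - \frac{3}{5}\right) \left(10 - \frac{1}{5}\right)\right)^{2} = \left(-81 + \left(- \frac{4}{5} + \frac{3}{5}\right) \left(10 + \left(- \frac{4}{5} + \frac{3}{5}\right)\right)\right)^{2} = \left(-81 - \frac{10 - \frac{1}{5}}{5}\right)^{2} = \left(-81 - \frac{49}{25}\right)^{2} = \left(- \frac{2074}{25}\right)^{2} = \frac{4301476}{625}$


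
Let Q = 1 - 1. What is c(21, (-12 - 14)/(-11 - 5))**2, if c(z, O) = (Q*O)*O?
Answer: 0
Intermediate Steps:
Q = 0
c(z, O) = 0 (c(z, O) = (0*O)*O = 0*O = 0)
c(21, (-12 - 14)/(-11 - 5))**2 = 0**2 = 0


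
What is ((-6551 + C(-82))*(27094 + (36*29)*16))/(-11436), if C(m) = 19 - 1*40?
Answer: 71960114/2859 ≈ 25170.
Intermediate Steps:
C(m) = -21 (C(m) = 19 - 40 = -21)
((-6551 + C(-82))*(27094 + (36*29)*16))/(-11436) = ((-6551 - 21)*(27094 + (36*29)*16))/(-11436) = -6572*(27094 + 1044*16)*(-1/11436) = -6572*(27094 + 16704)*(-1/11436) = -6572*43798*(-1/11436) = -287840456*(-1/11436) = 71960114/2859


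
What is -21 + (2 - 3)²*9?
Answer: -12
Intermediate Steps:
-21 + (2 - 3)²*9 = -21 + (-1)²*9 = -21 + 1*9 = -21 + 9 = -12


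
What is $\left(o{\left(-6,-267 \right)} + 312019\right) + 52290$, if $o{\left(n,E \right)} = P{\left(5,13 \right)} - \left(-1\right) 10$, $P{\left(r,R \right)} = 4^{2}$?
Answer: $364335$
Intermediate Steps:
$P{\left(r,R \right)} = 16$
$o{\left(n,E \right)} = 26$ ($o{\left(n,E \right)} = 16 - \left(-1\right) 10 = 16 - -10 = 16 + 10 = 26$)
$\left(o{\left(-6,-267 \right)} + 312019\right) + 52290 = \left(26 + 312019\right) + 52290 = 312045 + 52290 = 364335$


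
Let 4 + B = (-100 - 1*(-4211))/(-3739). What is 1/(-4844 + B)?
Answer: -3739/18130783 ≈ -0.00020622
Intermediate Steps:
B = -19067/3739 (B = -4 + (-100 - 1*(-4211))/(-3739) = -4 + (-100 + 4211)*(-1/3739) = -4 + 4111*(-1/3739) = -4 - 4111/3739 = -19067/3739 ≈ -5.0995)
1/(-4844 + B) = 1/(-4844 - 19067/3739) = 1/(-18130783/3739) = -3739/18130783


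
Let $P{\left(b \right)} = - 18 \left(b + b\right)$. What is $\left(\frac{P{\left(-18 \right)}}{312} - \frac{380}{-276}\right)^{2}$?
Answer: $\frac{9597604}{804609} \approx 11.928$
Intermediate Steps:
$P{\left(b \right)} = - 36 b$ ($P{\left(b \right)} = - 18 \cdot 2 b = - 36 b$)
$\left(\frac{P{\left(-18 \right)}}{312} - \frac{380}{-276}\right)^{2} = \left(\frac{\left(-36\right) \left(-18\right)}{312} - \frac{380}{-276}\right)^{2} = \left(648 \cdot \frac{1}{312} - - \frac{95}{69}\right)^{2} = \left(\frac{27}{13} + \frac{95}{69}\right)^{2} = \left(\frac{3098}{897}\right)^{2} = \frac{9597604}{804609}$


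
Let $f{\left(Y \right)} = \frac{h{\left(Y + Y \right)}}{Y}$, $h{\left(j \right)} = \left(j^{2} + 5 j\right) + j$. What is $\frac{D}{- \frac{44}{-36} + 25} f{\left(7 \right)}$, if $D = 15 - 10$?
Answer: $\frac{450}{59} \approx 7.6271$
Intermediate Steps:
$h{\left(j \right)} = j^{2} + 6 j$
$f{\left(Y \right)} = 12 + 4 Y$ ($f{\left(Y \right)} = \frac{\left(Y + Y\right) \left(6 + \left(Y + Y\right)\right)}{Y} = \frac{2 Y \left(6 + 2 Y\right)}{Y} = 12 + 4 Y$)
$D = 5$ ($D = 15 - 10 = 5$)
$\frac{D}{- \frac{44}{-36} + 25} f{\left(7 \right)} = \frac{1}{- \frac{44}{-36} + 25} \cdot 5 \left(12 + 4 \cdot 7\right) = \frac{1}{\left(-44\right) \left(- \frac{1}{36}\right) + 25} \cdot 5 \left(12 + 28\right) = \frac{1}{\frac{11}{9} + 25} \cdot 5 \cdot 40 = \frac{1}{\frac{236}{9}} \cdot 5 \cdot 40 = \frac{9}{236} \cdot 5 \cdot 40 = \frac{45}{236} \cdot 40 = \frac{450}{59}$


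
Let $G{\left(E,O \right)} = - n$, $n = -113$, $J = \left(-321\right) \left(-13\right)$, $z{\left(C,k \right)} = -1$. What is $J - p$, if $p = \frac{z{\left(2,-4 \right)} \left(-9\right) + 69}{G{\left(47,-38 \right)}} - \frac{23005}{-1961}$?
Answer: $\frac{921955066}{221593} \approx 4160.6$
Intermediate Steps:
$J = 4173$
$G{\left(E,O \right)} = 113$ ($G{\left(E,O \right)} = \left(-1\right) \left(-113\right) = 113$)
$p = \frac{2752523}{221593}$ ($p = \frac{\left(-1\right) \left(-9\right) + 69}{113} - \frac{23005}{-1961} = \left(9 + 69\right) \frac{1}{113} - - \frac{23005}{1961} = 78 \cdot \frac{1}{113} + \frac{23005}{1961} = \frac{78}{113} + \frac{23005}{1961} = \frac{2752523}{221593} \approx 12.422$)
$J - p = 4173 - \frac{2752523}{221593} = \frac{921955066}{221593}$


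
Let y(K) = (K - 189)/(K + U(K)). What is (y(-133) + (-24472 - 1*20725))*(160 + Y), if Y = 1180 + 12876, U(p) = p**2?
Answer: -402860549588/627 ≈ -6.4252e+8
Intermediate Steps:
Y = 14056
y(K) = (-189 + K)/(K + K**2) (y(K) = (K - 189)/(K + K**2) = (-189 + K)/(K + K**2))
(y(-133) + (-24472 - 1*20725))*(160 + Y) = ((-189 - 133)/((-133)*(1 - 133)) + (-24472 - 1*20725))*(160 + 14056) = (-1/133*(-322)/(-132) + (-24472 - 20725))*14216 = (-1/133*(-1/132)*(-322) - 45197)*14216 = (-23/1254 - 45197)*14216 = -56677061/1254*14216 = -402860549588/627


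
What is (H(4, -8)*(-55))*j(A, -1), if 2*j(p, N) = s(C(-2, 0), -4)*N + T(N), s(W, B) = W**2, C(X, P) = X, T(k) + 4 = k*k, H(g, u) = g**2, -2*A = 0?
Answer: 3080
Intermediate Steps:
A = 0 (A = -1/2*0 = 0)
T(k) = -4 + k**2 (T(k) = -4 + k*k = -4 + k**2)
j(p, N) = -2 + N**2/2 + 2*N (j(p, N) = ((-2)**2*N + (-4 + N**2))/2 = (4*N + (-4 + N**2))/2 = (-4 + N**2 + 4*N)/2 = -2 + N**2/2 + 2*N)
(H(4, -8)*(-55))*j(A, -1) = (4**2*(-55))*(-2 + (1/2)*(-1)**2 + 2*(-1)) = (16*(-55))*(-2 + (1/2)*1 - 2) = -880*(-2 + 1/2 - 2) = -880*(-7/2) = 3080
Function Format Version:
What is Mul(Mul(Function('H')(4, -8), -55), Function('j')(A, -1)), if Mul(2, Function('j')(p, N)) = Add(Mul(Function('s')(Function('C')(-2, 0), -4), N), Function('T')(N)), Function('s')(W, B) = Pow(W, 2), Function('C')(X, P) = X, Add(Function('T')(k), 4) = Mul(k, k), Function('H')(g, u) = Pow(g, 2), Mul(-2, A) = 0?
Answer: 3080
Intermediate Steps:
A = 0 (A = Mul(Rational(-1, 2), 0) = 0)
Function('T')(k) = Add(-4, Pow(k, 2)) (Function('T')(k) = Add(-4, Mul(k, k)) = Add(-4, Pow(k, 2)))
Function('j')(p, N) = Add(-2, Mul(Rational(1, 2), Pow(N, 2)), Mul(2, N)) (Function('j')(p, N) = Mul(Rational(1, 2), Add(Mul(Pow(-2, 2), N), Add(-4, Pow(N, 2)))) = Mul(Rational(1, 2), Add(Mul(4, N), Add(-4, Pow(N, 2)))) = Mul(Rational(1, 2), Add(-4, Pow(N, 2), Mul(4, N))) = Add(-2, Mul(Rational(1, 2), Pow(N, 2)), Mul(2, N)))
Mul(Mul(Function('H')(4, -8), -55), Function('j')(A, -1)) = Mul(Mul(Pow(4, 2), -55), Add(-2, Mul(Rational(1, 2), Pow(-1, 2)), Mul(2, -1))) = Mul(Mul(16, -55), Add(-2, Mul(Rational(1, 2), 1), -2)) = Mul(-880, Add(-2, Rational(1, 2), -2)) = Mul(-880, Rational(-7, 2)) = 3080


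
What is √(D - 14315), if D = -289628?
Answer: I*√303943 ≈ 551.31*I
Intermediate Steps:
√(D - 14315) = √(-289628 - 14315) = √(-303943) = I*√303943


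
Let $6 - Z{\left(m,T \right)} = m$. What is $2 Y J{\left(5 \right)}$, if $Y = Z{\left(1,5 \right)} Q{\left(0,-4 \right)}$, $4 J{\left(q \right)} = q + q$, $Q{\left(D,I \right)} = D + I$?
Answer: $-100$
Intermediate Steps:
$Z{\left(m,T \right)} = 6 - m$
$J{\left(q \right)} = \frac{q}{2}$ ($J{\left(q \right)} = \frac{q + q}{4} = \frac{2 q}{4} = \frac{q}{2}$)
$Y = -20$ ($Y = \left(6 - 1\right) \left(0 - 4\right) = \left(6 - 1\right) \left(-4\right) = 5 \left(-4\right) = -20$)
$2 Y J{\left(5 \right)} = 2 \left(-20\right) \frac{1}{2} \cdot 5 = \left(-40\right) \frac{5}{2} = -100$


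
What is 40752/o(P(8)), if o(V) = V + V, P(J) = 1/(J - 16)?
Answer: -163008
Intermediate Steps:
P(J) = 1/(-16 + J)
o(V) = 2*V
40752/o(P(8)) = 40752/((2/(-16 + 8))) = 40752/((2/(-8))) = 40752/((2*(-⅛))) = 40752/(-¼) = 40752*(-4) = -163008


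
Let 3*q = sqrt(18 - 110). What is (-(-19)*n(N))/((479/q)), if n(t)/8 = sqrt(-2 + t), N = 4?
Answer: 304*I*sqrt(46)/1437 ≈ 1.4348*I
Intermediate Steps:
n(t) = 8*sqrt(-2 + t)
q = 2*I*sqrt(23)/3 (q = sqrt(18 - 110)/3 = sqrt(-92)/3 = (2*I*sqrt(23))/3 = 2*I*sqrt(23)/3 ≈ 3.1972*I)
(-(-19)*n(N))/((479/q)) = (-(-19)*8*sqrt(-2 + 4))/((479/((2*I*sqrt(23)/3)))) = (-(-19)*8*sqrt(2))/((479*(-3*I*sqrt(23)/46))) = (-(-152)*sqrt(2))/((-1437*I*sqrt(23)/46)) = (152*sqrt(2))*(2*I*sqrt(23)/1437) = 304*I*sqrt(46)/1437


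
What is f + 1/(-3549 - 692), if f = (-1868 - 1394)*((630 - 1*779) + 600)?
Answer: -6239198043/4241 ≈ -1.4712e+6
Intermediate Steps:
f = -1471162 (f = -3262*((630 - 779) + 600) = -3262*(-149 + 600) = -3262*451 = -1471162)
f + 1/(-3549 - 692) = -1471162 + 1/(-3549 - 692) = -1471162 + 1/(-4241) = -1471162 - 1/4241 = -6239198043/4241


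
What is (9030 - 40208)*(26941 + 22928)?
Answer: -1554815682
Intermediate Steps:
(9030 - 40208)*(26941 + 22928) = -31178*49869 = -1554815682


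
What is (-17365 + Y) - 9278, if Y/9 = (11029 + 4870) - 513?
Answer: 111831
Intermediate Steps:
Y = 138474 (Y = 9*((11029 + 4870) - 513) = 9*(15899 - 513) = 9*15386 = 138474)
(-17365 + Y) - 9278 = (-17365 + 138474) - 9278 = 121109 - 9278 = 111831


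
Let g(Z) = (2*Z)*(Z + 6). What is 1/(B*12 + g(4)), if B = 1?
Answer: 1/92 ≈ 0.010870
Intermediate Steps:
g(Z) = 2*Z*(6 + Z) (g(Z) = (2*Z)*(6 + Z) = 2*Z*(6 + Z))
1/(B*12 + g(4)) = 1/(1*12 + 2*4*(6 + 4)) = 1/(12 + 2*4*10) = 1/(12 + 80) = 1/92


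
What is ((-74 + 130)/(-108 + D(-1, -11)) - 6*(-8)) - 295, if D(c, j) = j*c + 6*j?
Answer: -40317/163 ≈ -247.34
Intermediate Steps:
D(c, j) = 6*j + c*j (D(c, j) = c*j + 6*j = 6*j + c*j)
((-74 + 130)/(-108 + D(-1, -11)) - 6*(-8)) - 295 = ((-74 + 130)/(-108 - 11*(6 - 1)) - 6*(-8)) - 295 = (56/(-108 - 11*5) + 48) - 295 = (56/(-108 - 55) + 48) - 295 = (56/(-163) + 48) - 295 = (56*(-1/163) + 48) - 295 = (-56/163 + 48) - 295 = 7768/163 - 295 = -40317/163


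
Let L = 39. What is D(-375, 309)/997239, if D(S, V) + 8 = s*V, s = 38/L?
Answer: 1270/4321369 ≈ 0.00029389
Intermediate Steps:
s = 38/39 ≈ 0.97436
D(S, V) = -8 + 38*V/39
D(-375, 309)/997239 = (-8 + (38/39)*309)/997239 = (-8 + 3914/13)*(1/997239) = (3810/13)*(1/997239) = 1270/4321369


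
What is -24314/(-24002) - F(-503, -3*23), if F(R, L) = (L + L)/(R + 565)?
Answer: 1204936/372031 ≈ 3.2388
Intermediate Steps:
F(R, L) = 2*L/(565 + R) (F(R, L) = (2*L)/(565 + R) = 2*L/(565 + R))
-24314/(-24002) - F(-503, -3*23) = -24314/(-24002) - 2*(-3*23)/(565 - 503) = -24314*(-1/24002) - 2*(-69)/62 = 12157/12001 - 2*(-69)/62 = 12157/12001 - 1*(-69/31) = 12157/12001 + 69/31 = 1204936/372031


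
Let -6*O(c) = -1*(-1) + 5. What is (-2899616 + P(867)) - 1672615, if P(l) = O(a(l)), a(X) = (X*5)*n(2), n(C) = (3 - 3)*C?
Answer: -4572232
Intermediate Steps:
n(C) = 0 (n(C) = 0*C = 0)
a(X) = 0 (a(X) = (X*5)*0 = (5*X)*0 = 0)
O(c) = -1 (O(c) = -(-1*(-1) + 5)/6 = -(1 + 5)/6 = -⅙*6 = -1)
P(l) = -1
(-2899616 + P(867)) - 1672615 = (-2899616 - 1) - 1672615 = -2899617 - 1672615 = -4572232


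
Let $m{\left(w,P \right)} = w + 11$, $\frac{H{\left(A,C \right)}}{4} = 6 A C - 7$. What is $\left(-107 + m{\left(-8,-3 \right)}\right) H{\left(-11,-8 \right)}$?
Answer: $-216736$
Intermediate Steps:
$H{\left(A,C \right)} = -28 + 24 A C$ ($H{\left(A,C \right)} = 4 \left(6 A C - 7\right) = 4 \left(-7 + 6 A C\right) = -28 + 24 A C$)
$m{\left(w,P \right)} = 11 + w$
$\left(-107 + m{\left(-8,-3 \right)}\right) H{\left(-11,-8 \right)} = \left(-107 + \left(11 - 8\right)\right) \left(-28 + 24 \left(-11\right) \left(-8\right)\right) = \left(-107 + 3\right) \left(-28 + 2112\right) = \left(-104\right) 2084 = -216736$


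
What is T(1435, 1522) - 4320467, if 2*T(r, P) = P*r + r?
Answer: -6455429/2 ≈ -3.2277e+6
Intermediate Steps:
T(r, P) = r/2 + P*r/2 (T(r, P) = (P*r + r)/2 = (r + P*r)/2 = r/2 + P*r/2)
T(1435, 1522) - 4320467 = (½)*1435*(1 + 1522) - 4320467 = (½)*1435*1523 - 4320467 = 2185505/2 - 4320467 = -6455429/2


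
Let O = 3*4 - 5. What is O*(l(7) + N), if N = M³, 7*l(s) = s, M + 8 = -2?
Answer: -6993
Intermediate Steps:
M = -10 (M = -8 - 2 = -10)
O = 7 (O = 12 - 5 = 7)
l(s) = s/7
N = -1000 (N = (-10)³ = -1000)
O*(l(7) + N) = 7*((⅐)*7 - 1000) = 7*(1 - 1000) = 7*(-999) = -6993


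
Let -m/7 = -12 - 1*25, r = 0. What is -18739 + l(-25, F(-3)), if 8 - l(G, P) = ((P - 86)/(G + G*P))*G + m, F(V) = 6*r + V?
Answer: -38069/2 ≈ -19035.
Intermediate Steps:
m = 259 (m = -7*(-12 - 1*25) = -7*(-12 - 25) = -7*(-37) = 259)
F(V) = V (F(V) = 6*0 + V = 0 + V = V)
l(G, P) = -251 - G*(-86 + P)/(G + G*P) (l(G, P) = 8 - (((P - 86)/(G + G*P))*G + 259) = 8 - (((-86 + P)/(G + G*P))*G + 259) = 8 - (G*(-86 + P)/(G + G*P) + 259) = 8 - (259 + G*(-86 + P)/(G + G*P)) = 8 + (-259 - G*(-86 + P)/(G + G*P)) = -251 - G*(-86 + P)/(G + G*P))
-18739 + l(-25, F(-3)) = -18739 + 3*(-55 - 84*(-3))/(1 - 3) = -18739 + 3*(-55 + 252)/(-2) = -18739 + 3*(-½)*197 = -18739 - 591/2 = -38069/2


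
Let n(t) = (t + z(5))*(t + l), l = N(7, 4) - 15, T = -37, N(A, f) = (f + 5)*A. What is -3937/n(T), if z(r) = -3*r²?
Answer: 3937/1232 ≈ 3.1956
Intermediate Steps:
N(A, f) = A*(5 + f) (N(A, f) = (5 + f)*A = A*(5 + f))
l = 48 (l = 7*(5 + 4) - 15 = 7*9 - 15 = 63 - 15 = 48)
n(t) = (-75 + t)*(48 + t) (n(t) = (t - 3*5²)*(t + 48) = (t - 3*25)*(48 + t) = (t - 75)*(48 + t) = (-75 + t)*(48 + t))
-3937/n(T) = -3937/(-3600 + (-37)² - 27*(-37)) = -3937/(-3600 + 1369 + 999) = -3937/(-1232) = -3937*(-1/1232) = 3937/1232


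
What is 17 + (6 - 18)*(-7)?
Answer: 101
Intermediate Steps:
17 + (6 - 18)*(-7) = 17 - 12*(-7) = 17 + 84 = 101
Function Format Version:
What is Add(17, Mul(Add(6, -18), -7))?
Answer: 101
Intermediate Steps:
Add(17, Mul(Add(6, -18), -7)) = Add(17, Mul(-12, -7)) = Add(17, 84) = 101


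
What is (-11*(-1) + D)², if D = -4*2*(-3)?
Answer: 1225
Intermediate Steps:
D = 24 (D = -8*(-3) = 24)
(-11*(-1) + D)² = (-11*(-1) + 24)² = (11 + 24)² = 35² = 1225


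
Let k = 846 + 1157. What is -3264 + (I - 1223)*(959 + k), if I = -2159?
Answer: -10020748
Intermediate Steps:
k = 2003
-3264 + (I - 1223)*(959 + k) = -3264 + (-2159 - 1223)*(959 + 2003) = -3264 - 3382*2962 = -3264 - 10017484 = -10020748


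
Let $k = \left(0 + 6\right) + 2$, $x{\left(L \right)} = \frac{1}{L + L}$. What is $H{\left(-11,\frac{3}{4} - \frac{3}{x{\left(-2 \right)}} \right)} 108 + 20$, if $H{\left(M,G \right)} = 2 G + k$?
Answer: $3638$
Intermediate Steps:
$x{\left(L \right)} = \frac{1}{2 L}$
$k = 8$ ($k = 6 + 2 = 8$)
$H{\left(M,G \right)} = 8 + 2 G$ ($H{\left(M,G \right)} = 2 G + 8 = 8 + 2 G$)
$H{\left(-11,\frac{3}{4} - \frac{3}{x{\left(-2 \right)}} \right)} 108 + 20 = \left(8 + 2 \left(\frac{3}{4} - \frac{3}{\frac{1}{2} \frac{1}{-2}}\right)\right) 108 + 20 = \left(8 + 2 \left(3 \cdot \frac{1}{4} - \frac{3}{\frac{1}{2} \left(- \frac{1}{2}\right)}\right)\right) 108 + 20 = \left(8 + 2 \left(\frac{3}{4} - \frac{3}{- \frac{1}{4}}\right)\right) 108 + 20 = \left(8 + 2 \left(\frac{3}{4} - -12\right)\right) 108 + 20 = \left(8 + 2 \left(\frac{3}{4} + 12\right)\right) 108 + 20 = \left(8 + 2 \cdot \frac{51}{4}\right) 108 + 20 = \left(8 + \frac{51}{2}\right) 108 + 20 = \frac{67}{2} \cdot 108 + 20 = 3618 + 20 = 3638$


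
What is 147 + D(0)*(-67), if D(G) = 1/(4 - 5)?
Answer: 214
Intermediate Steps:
D(G) = -1 (D(G) = 1/(-1) = -1)
147 + D(0)*(-67) = 147 - 1*(-67) = 147 + 67 = 214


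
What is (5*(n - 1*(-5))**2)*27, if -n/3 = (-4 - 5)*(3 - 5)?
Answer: 324135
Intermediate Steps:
n = -54 (n = -3*(-4 - 5)*(3 - 5) = -(-27)*(-2) = -3*18 = -54)
(5*(n - 1*(-5))**2)*27 = (5*(-54 - 1*(-5))**2)*27 = (5*(-54 + 5)**2)*27 = (5*(-49)**2)*27 = (5*2401)*27 = 12005*27 = 324135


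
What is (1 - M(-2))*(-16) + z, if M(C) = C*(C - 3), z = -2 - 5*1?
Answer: 137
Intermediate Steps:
z = -7 (z = -2 - 5 = -7)
M(C) = C*(-3 + C)
(1 - M(-2))*(-16) + z = (1 - (-2)*(-3 - 2))*(-16) - 7 = (1 - (-2)*(-5))*(-16) - 7 = (1 - 1*10)*(-16) - 7 = (1 - 10)*(-16) - 7 = -9*(-16) - 7 = 144 - 7 = 137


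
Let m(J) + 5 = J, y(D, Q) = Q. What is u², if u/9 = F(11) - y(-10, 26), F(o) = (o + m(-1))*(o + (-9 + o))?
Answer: 123201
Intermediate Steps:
m(J) = -5 + J
F(o) = (-9 + 2*o)*(-6 + o) (F(o) = (o + (-5 - 1))*(o + (-9 + o)) = (o - 6)*(-9 + 2*o) = (-6 + o)*(-9 + 2*o) = (-9 + 2*o)*(-6 + o))
u = 351 (u = 9*((54 - 21*11 + 2*11²) - 1*26) = 9*((54 - 231 + 2*121) - 26) = 9*((54 - 231 + 242) - 26) = 9*(65 - 26) = 9*39 = 351)
u² = 351² = 123201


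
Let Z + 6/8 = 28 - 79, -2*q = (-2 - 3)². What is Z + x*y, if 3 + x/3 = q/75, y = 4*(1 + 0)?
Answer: -359/4 ≈ -89.750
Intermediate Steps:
q = -25/2 (q = -(-2 - 3)²/2 = -½*(-5)² = -½*25 = -25/2 ≈ -12.500)
Z = -207/4 (Z = -¾ + (28 - 79) = -¾ - 51 = -207/4 ≈ -51.750)
y = 4 (y = 4*1 = 4)
x = -19/2 (x = -9 + 3*(-25/2/75) = -9 + 3*(-25/2*1/75) = -9 + 3*(-⅙) = -9 - ½ = -19/2 ≈ -9.5000)
Z + x*y = -207/4 - 19/2*4 = -207/4 - 38 = -359/4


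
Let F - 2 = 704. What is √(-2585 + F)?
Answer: I*√1879 ≈ 43.347*I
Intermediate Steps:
F = 706 (F = 2 + 704 = 706)
√(-2585 + F) = √(-2585 + 706) = √(-1879) = I*√1879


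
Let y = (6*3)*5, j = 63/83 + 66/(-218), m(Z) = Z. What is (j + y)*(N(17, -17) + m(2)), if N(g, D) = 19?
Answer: 17185518/9047 ≈ 1899.6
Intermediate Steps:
j = 4128/9047 (j = 63*(1/83) + 66*(-1/218) = 63/83 - 33/109 = 4128/9047 ≈ 0.45628)
y = 90 (y = 18*5 = 90)
(j + y)*(N(17, -17) + m(2)) = (4128/9047 + 90)*(19 + 2) = (818358/9047)*21 = 17185518/9047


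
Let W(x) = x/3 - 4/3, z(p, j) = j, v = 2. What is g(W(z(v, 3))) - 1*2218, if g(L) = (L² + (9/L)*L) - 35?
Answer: -20195/9 ≈ -2243.9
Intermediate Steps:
W(x) = -4/3 + x/3 (W(x) = x*(⅓) - 4*⅓ = x/3 - 4/3 = -4/3 + x/3)
g(L) = -26 + L² (g(L) = (L² + 9) - 35 = (9 + L²) - 35 = -26 + L²)
g(W(z(v, 3))) - 1*2218 = (-26 + (-4/3 + (⅓)*3)²) - 1*2218 = (-26 + (-4/3 + 1)²) - 2218 = (-26 + (-⅓)²) - 2218 = (-26 + ⅑) - 2218 = -233/9 - 2218 = -20195/9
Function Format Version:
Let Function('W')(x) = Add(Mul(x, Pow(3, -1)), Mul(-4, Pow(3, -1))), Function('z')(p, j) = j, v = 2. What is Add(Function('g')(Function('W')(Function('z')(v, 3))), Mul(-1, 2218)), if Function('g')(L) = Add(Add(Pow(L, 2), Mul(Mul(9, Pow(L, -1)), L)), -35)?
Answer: Rational(-20195, 9) ≈ -2243.9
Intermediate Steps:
Function('W')(x) = Add(Rational(-4, 3), Mul(Rational(1, 3), x)) (Function('W')(x) = Add(Mul(x, Rational(1, 3)), Mul(-4, Rational(1, 3))) = Add(Mul(Rational(1, 3), x), Rational(-4, 3)) = Add(Rational(-4, 3), Mul(Rational(1, 3), x)))
Function('g')(L) = Add(-26, Pow(L, 2)) (Function('g')(L) = Add(Add(Pow(L, 2), 9), -35) = Add(Add(9, Pow(L, 2)), -35) = Add(-26, Pow(L, 2)))
Add(Function('g')(Function('W')(Function('z')(v, 3))), Mul(-1, 2218)) = Add(Add(-26, Pow(Add(Rational(-4, 3), Mul(Rational(1, 3), 3)), 2)), Mul(-1, 2218)) = Add(Add(-26, Pow(Add(Rational(-4, 3), 1), 2)), -2218) = Add(Add(-26, Pow(Rational(-1, 3), 2)), -2218) = Add(Add(-26, Rational(1, 9)), -2218) = Add(Rational(-233, 9), -2218) = Rational(-20195, 9)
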